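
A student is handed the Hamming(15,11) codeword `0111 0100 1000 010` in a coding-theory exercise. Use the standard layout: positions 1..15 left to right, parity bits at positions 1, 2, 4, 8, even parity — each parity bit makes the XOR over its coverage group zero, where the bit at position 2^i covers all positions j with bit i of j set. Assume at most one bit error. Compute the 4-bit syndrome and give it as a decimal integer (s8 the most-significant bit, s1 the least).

s1: b1⊕b3⊕b5⊕b7⊕b9⊕b11⊕b13⊕b15 = 0⊕1⊕0⊕0⊕1⊕0⊕0⊕0 = 0
s2: b2⊕b3⊕b6⊕b7⊕b10⊕b11⊕b14⊕b15 = 1⊕1⊕1⊕0⊕0⊕0⊕1⊕0 = 0
s4: b4⊕b5⊕b6⊕b7⊕b12⊕b13⊕b14⊕b15 = 1⊕0⊕1⊕0⊕0⊕0⊕1⊕0 = 1
s8: b8⊕b9⊕b10⊕b11⊕b12⊕b13⊕b14⊕b15 = 0⊕1⊕0⊕0⊕0⊕0⊕1⊕0 = 0
Syndrome (s8...s1) = 0100 → position 4.

4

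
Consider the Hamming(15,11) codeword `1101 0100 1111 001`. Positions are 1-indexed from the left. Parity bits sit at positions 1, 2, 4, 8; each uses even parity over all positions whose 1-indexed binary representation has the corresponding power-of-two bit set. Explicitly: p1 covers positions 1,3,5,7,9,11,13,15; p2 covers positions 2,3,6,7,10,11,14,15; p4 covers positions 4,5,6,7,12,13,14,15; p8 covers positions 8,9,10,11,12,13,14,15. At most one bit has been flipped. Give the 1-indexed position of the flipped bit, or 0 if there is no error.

s1: b1⊕b3⊕b5⊕b7⊕b9⊕b11⊕b13⊕b15 = 1⊕0⊕0⊕0⊕1⊕1⊕0⊕1 = 0
s2: b2⊕b3⊕b6⊕b7⊕b10⊕b11⊕b14⊕b15 = 1⊕0⊕1⊕0⊕1⊕1⊕0⊕1 = 1
s4: b4⊕b5⊕b6⊕b7⊕b12⊕b13⊕b14⊕b15 = 1⊕0⊕1⊕0⊕1⊕0⊕0⊕1 = 0
s8: b8⊕b9⊕b10⊕b11⊕b12⊕b13⊕b14⊕b15 = 0⊕1⊕1⊕1⊕1⊕0⊕0⊕1 = 1
Syndrome (s8...s1) = 1010 → position 10.

10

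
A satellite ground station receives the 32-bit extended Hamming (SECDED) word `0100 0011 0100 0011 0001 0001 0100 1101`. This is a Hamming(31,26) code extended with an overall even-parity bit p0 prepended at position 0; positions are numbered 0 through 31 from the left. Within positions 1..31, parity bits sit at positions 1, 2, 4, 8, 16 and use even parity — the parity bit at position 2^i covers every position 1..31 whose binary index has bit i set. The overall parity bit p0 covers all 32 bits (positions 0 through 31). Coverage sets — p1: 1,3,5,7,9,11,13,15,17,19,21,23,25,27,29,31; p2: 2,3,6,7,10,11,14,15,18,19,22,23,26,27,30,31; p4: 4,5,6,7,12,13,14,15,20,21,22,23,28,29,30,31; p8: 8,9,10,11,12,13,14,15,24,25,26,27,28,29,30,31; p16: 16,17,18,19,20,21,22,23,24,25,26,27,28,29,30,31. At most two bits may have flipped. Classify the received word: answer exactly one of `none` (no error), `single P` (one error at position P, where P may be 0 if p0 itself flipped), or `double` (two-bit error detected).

s1: b1⊕b3⊕b5⊕b7⊕b9⊕b11⊕b13⊕b15⊕b17⊕b19⊕b21⊕b23⊕b25⊕b27⊕b29⊕b31 = 1⊕0⊕0⊕1⊕1⊕0⊕0⊕1⊕0⊕1⊕0⊕1⊕1⊕0⊕1⊕1 = 1
s2: b2⊕b3⊕b6⊕b7⊕b10⊕b11⊕b14⊕b15⊕b18⊕b19⊕b22⊕b23⊕b26⊕b27⊕b30⊕b31 = 0⊕0⊕1⊕1⊕0⊕0⊕1⊕1⊕0⊕1⊕0⊕1⊕0⊕0⊕0⊕1 = 1
s4: b4⊕b5⊕b6⊕b7⊕b12⊕b13⊕b14⊕b15⊕b20⊕b21⊕b22⊕b23⊕b28⊕b29⊕b30⊕b31 = 0⊕0⊕1⊕1⊕0⊕0⊕1⊕1⊕0⊕0⊕0⊕1⊕1⊕1⊕0⊕1 = 0
s8: b8⊕b9⊕b10⊕b11⊕b12⊕b13⊕b14⊕b15⊕b24⊕b25⊕b26⊕b27⊕b28⊕b29⊕b30⊕b31 = 0⊕1⊕0⊕0⊕0⊕0⊕1⊕1⊕0⊕1⊕0⊕0⊕1⊕1⊕0⊕1 = 1
s16: b16⊕b17⊕b18⊕b19⊕b20⊕b21⊕b22⊕b23⊕b24⊕b25⊕b26⊕b27⊕b28⊕b29⊕b30⊕b31 = 0⊕0⊕0⊕1⊕0⊕0⊕0⊕1⊕0⊕1⊕0⊕0⊕1⊕1⊕0⊕1 = 0
Syndrome (s16...s1) = 01011 → position 11.
Overall parity (XOR of all 32 bits, including p0): 0⊕1⊕0⊕0⊕0⊕0⊕1⊕1⊕0⊕1⊕0⊕0⊕0⊕0⊕1⊕1⊕0⊕0⊕0⊕1⊕0⊕0⊕0⊕1⊕0⊕1⊕0⊕0⊕1⊕1⊕0⊕1 = 0
Overall=0, syndrome position=11 → double-bit error detected (uncorrectable).

double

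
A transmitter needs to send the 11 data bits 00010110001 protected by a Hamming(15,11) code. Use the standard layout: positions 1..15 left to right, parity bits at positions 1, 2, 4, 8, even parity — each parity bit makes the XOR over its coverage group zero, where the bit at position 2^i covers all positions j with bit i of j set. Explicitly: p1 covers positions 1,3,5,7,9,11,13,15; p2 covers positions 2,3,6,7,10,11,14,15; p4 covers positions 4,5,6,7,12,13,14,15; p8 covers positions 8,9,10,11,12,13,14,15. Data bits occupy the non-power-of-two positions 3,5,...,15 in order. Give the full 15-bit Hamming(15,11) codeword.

Place data bits at non-power-of-two positions: b3=0, b5=0, b6=0, b7=1, b9=0, b10=1, b11=1, b12=0, b13=0, b14=0, b15=1.
p1 = XOR of data positions {3,5,7,9,11,13,15} = 0⊕0⊕1⊕0⊕1⊕0⊕1 = 1
p2 = XOR of data positions {3,6,7,10,11,14,15} = 0⊕0⊕1⊕1⊕1⊕0⊕1 = 0
p4 = XOR of data positions {5,6,7,12,13,14,15} = 0⊕0⊕1⊕0⊕0⊕0⊕1 = 0
p8 = XOR of data positions {9,10,11,12,13,14,15} = 0⊕1⊕1⊕0⊕0⊕0⊕1 = 1
Codeword b1..b15 = 100000110110001

100000110110001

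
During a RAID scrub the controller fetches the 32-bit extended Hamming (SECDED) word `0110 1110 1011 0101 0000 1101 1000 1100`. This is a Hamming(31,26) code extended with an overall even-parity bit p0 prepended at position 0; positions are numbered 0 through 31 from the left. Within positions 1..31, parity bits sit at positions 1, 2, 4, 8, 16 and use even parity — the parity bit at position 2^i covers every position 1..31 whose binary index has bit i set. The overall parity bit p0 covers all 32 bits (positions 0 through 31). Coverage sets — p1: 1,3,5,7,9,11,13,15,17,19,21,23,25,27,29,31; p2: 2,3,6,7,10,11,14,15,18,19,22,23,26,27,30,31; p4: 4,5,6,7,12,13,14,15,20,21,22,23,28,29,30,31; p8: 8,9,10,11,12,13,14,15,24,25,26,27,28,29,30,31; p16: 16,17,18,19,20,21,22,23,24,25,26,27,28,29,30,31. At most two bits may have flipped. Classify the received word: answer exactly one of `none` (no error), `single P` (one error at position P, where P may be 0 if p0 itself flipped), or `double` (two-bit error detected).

none

s1: b1⊕b3⊕b5⊕b7⊕b9⊕b11⊕b13⊕b15⊕b17⊕b19⊕b21⊕b23⊕b25⊕b27⊕b29⊕b31 = 1⊕0⊕1⊕0⊕0⊕1⊕1⊕1⊕0⊕0⊕1⊕1⊕0⊕0⊕1⊕0 = 0
s2: b2⊕b3⊕b6⊕b7⊕b10⊕b11⊕b14⊕b15⊕b18⊕b19⊕b22⊕b23⊕b26⊕b27⊕b30⊕b31 = 1⊕0⊕1⊕0⊕1⊕1⊕0⊕1⊕0⊕0⊕0⊕1⊕0⊕0⊕0⊕0 = 0
s4: b4⊕b5⊕b6⊕b7⊕b12⊕b13⊕b14⊕b15⊕b20⊕b21⊕b22⊕b23⊕b28⊕b29⊕b30⊕b31 = 1⊕1⊕1⊕0⊕0⊕1⊕0⊕1⊕1⊕1⊕0⊕1⊕1⊕1⊕0⊕0 = 0
s8: b8⊕b9⊕b10⊕b11⊕b12⊕b13⊕b14⊕b15⊕b24⊕b25⊕b26⊕b27⊕b28⊕b29⊕b30⊕b31 = 1⊕0⊕1⊕1⊕0⊕1⊕0⊕1⊕1⊕0⊕0⊕0⊕1⊕1⊕0⊕0 = 0
s16: b16⊕b17⊕b18⊕b19⊕b20⊕b21⊕b22⊕b23⊕b24⊕b25⊕b26⊕b27⊕b28⊕b29⊕b30⊕b31 = 0⊕0⊕0⊕0⊕1⊕1⊕0⊕1⊕1⊕0⊕0⊕0⊕1⊕1⊕0⊕0 = 0
Syndrome (s16...s1) = 00000 → position 0 (no error).
Overall parity (XOR of all 32 bits, including p0): 0⊕1⊕1⊕0⊕1⊕1⊕1⊕0⊕1⊕0⊕1⊕1⊕0⊕1⊕0⊕1⊕0⊕0⊕0⊕0⊕1⊕1⊕0⊕1⊕1⊕0⊕0⊕0⊕1⊕1⊕0⊕0 = 0
Overall=0, syndrome position=0 → no error.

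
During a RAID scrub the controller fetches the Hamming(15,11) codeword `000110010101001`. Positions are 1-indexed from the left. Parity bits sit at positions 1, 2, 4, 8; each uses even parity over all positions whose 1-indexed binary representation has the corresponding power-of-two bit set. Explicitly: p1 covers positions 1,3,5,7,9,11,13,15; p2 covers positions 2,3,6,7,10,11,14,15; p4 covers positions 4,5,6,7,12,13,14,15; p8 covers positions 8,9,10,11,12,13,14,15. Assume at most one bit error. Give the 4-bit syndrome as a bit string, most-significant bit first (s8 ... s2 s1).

0000

s1: b1⊕b3⊕b5⊕b7⊕b9⊕b11⊕b13⊕b15 = 0⊕0⊕1⊕0⊕0⊕0⊕0⊕1 = 0
s2: b2⊕b3⊕b6⊕b7⊕b10⊕b11⊕b14⊕b15 = 0⊕0⊕0⊕0⊕1⊕0⊕0⊕1 = 0
s4: b4⊕b5⊕b6⊕b7⊕b12⊕b13⊕b14⊕b15 = 1⊕1⊕0⊕0⊕1⊕0⊕0⊕1 = 0
s8: b8⊕b9⊕b10⊕b11⊕b12⊕b13⊕b14⊕b15 = 1⊕0⊕1⊕0⊕1⊕0⊕0⊕1 = 0
Syndrome (s8...s1) = 0000 → position 0 (no error).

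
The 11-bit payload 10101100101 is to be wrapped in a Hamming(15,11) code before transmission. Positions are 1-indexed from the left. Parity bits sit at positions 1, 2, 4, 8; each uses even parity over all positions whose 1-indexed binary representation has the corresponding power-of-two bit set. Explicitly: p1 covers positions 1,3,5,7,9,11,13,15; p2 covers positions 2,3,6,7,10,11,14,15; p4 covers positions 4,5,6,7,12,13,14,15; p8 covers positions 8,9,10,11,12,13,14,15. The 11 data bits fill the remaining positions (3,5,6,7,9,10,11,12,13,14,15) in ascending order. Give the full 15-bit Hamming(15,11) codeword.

Place data bits at non-power-of-two positions: b3=1, b5=0, b6=1, b7=0, b9=1, b10=1, b11=0, b12=0, b13=1, b14=0, b15=1.
p1 = XOR of data positions {3,5,7,9,11,13,15} = 1⊕0⊕0⊕1⊕0⊕1⊕1 = 0
p2 = XOR of data positions {3,6,7,10,11,14,15} = 1⊕1⊕0⊕1⊕0⊕0⊕1 = 0
p4 = XOR of data positions {5,6,7,12,13,14,15} = 0⊕1⊕0⊕0⊕1⊕0⊕1 = 1
p8 = XOR of data positions {9,10,11,12,13,14,15} = 1⊕1⊕0⊕0⊕1⊕0⊕1 = 0
Codeword b1..b15 = 001101001100101

001101001100101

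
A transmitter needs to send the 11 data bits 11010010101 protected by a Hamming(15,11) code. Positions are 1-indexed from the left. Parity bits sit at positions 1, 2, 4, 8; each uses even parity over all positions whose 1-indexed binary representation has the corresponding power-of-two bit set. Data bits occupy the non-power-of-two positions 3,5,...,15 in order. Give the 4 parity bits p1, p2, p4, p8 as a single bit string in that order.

Place data bits at non-power-of-two positions: b3=1, b5=1, b6=0, b7=1, b9=0, b10=0, b11=1, b12=0, b13=1, b14=0, b15=1.
p1 = XOR of data positions {3,5,7,9,11,13,15} = 1⊕1⊕1⊕0⊕1⊕1⊕1 = 0
p2 = XOR of data positions {3,6,7,10,11,14,15} = 1⊕0⊕1⊕0⊕1⊕0⊕1 = 0
p4 = XOR of data positions {5,6,7,12,13,14,15} = 1⊕0⊕1⊕0⊕1⊕0⊕1 = 0
p8 = XOR of data positions {9,10,11,12,13,14,15} = 0⊕0⊕1⊕0⊕1⊕0⊕1 = 1
Parity bits p1,p2,p4,p8 = 0001

0001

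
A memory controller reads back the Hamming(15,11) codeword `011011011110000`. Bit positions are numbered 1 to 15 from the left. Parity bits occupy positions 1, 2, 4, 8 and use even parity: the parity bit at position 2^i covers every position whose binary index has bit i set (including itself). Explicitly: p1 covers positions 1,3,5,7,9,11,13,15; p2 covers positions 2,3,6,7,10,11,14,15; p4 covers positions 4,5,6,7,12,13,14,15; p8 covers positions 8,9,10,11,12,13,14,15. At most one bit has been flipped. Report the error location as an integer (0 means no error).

s1: b1⊕b3⊕b5⊕b7⊕b9⊕b11⊕b13⊕b15 = 0⊕1⊕1⊕0⊕1⊕1⊕0⊕0 = 0
s2: b2⊕b3⊕b6⊕b7⊕b10⊕b11⊕b14⊕b15 = 1⊕1⊕1⊕0⊕1⊕1⊕0⊕0 = 1
s4: b4⊕b5⊕b6⊕b7⊕b12⊕b13⊕b14⊕b15 = 0⊕1⊕1⊕0⊕0⊕0⊕0⊕0 = 0
s8: b8⊕b9⊕b10⊕b11⊕b12⊕b13⊕b14⊕b15 = 1⊕1⊕1⊕1⊕0⊕0⊕0⊕0 = 0
Syndrome (s8...s1) = 0010 → position 2.

2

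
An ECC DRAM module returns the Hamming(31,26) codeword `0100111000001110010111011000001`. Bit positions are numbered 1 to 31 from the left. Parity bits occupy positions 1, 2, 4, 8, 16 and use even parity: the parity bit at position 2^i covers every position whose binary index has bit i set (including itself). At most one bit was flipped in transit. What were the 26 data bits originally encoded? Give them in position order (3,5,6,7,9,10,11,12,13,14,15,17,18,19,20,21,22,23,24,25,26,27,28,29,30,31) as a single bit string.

s1: b1⊕b3⊕b5⊕b7⊕b9⊕b11⊕b13⊕b15⊕b17⊕b19⊕b21⊕b23⊕b25⊕b27⊕b29⊕b31 = 0⊕0⊕1⊕1⊕0⊕0⊕1⊕1⊕0⊕0⊕1⊕0⊕1⊕0⊕0⊕1 = 1
s2: b2⊕b3⊕b6⊕b7⊕b10⊕b11⊕b14⊕b15⊕b18⊕b19⊕b22⊕b23⊕b26⊕b27⊕b30⊕b31 = 1⊕0⊕1⊕1⊕0⊕0⊕1⊕1⊕1⊕0⊕1⊕0⊕0⊕0⊕0⊕1 = 0
s4: b4⊕b5⊕b6⊕b7⊕b12⊕b13⊕b14⊕b15⊕b20⊕b21⊕b22⊕b23⊕b28⊕b29⊕b30⊕b31 = 0⊕1⊕1⊕1⊕0⊕1⊕1⊕1⊕1⊕1⊕1⊕0⊕0⊕0⊕0⊕1 = 0
s8: b8⊕b9⊕b10⊕b11⊕b12⊕b13⊕b14⊕b15⊕b24⊕b25⊕b26⊕b27⊕b28⊕b29⊕b30⊕b31 = 0⊕0⊕0⊕0⊕0⊕1⊕1⊕1⊕1⊕1⊕0⊕0⊕0⊕0⊕0⊕1 = 0
s16: b16⊕b17⊕b18⊕b19⊕b20⊕b21⊕b22⊕b23⊕b24⊕b25⊕b26⊕b27⊕b28⊕b29⊕b30⊕b31 = 0⊕0⊕1⊕0⊕1⊕1⊕1⊕0⊕1⊕1⊕0⊕0⊕0⊕0⊕0⊕1 = 1
Syndrome (s16...s1) = 10001 → position 17.
Flip bit 17: corrected codeword = 0100111000001110110111011000001
Data bits at positions 3,5,6,7,9,10,11,12,13,14,15,17,18,19,20,21,22,23,24,25,26,27,28,29,30,31: 01110000111110111011000001

01110000111110111011000001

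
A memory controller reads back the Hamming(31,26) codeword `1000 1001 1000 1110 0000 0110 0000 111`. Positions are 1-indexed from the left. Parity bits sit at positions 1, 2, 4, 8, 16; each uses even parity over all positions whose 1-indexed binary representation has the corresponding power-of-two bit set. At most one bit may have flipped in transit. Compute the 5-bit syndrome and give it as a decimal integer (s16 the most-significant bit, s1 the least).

s1: b1⊕b3⊕b5⊕b7⊕b9⊕b11⊕b13⊕b15⊕b17⊕b19⊕b21⊕b23⊕b25⊕b27⊕b29⊕b31 = 1⊕0⊕1⊕0⊕1⊕0⊕1⊕1⊕0⊕0⊕0⊕1⊕0⊕0⊕1⊕1 = 0
s2: b2⊕b3⊕b6⊕b7⊕b10⊕b11⊕b14⊕b15⊕b18⊕b19⊕b22⊕b23⊕b26⊕b27⊕b30⊕b31 = 0⊕0⊕0⊕0⊕0⊕0⊕1⊕1⊕0⊕0⊕1⊕1⊕0⊕0⊕1⊕1 = 0
s4: b4⊕b5⊕b6⊕b7⊕b12⊕b13⊕b14⊕b15⊕b20⊕b21⊕b22⊕b23⊕b28⊕b29⊕b30⊕b31 = 0⊕1⊕0⊕0⊕0⊕1⊕1⊕1⊕0⊕0⊕1⊕1⊕0⊕1⊕1⊕1 = 1
s8: b8⊕b9⊕b10⊕b11⊕b12⊕b13⊕b14⊕b15⊕b24⊕b25⊕b26⊕b27⊕b28⊕b29⊕b30⊕b31 = 1⊕1⊕0⊕0⊕0⊕1⊕1⊕1⊕0⊕0⊕0⊕0⊕0⊕1⊕1⊕1 = 0
s16: b16⊕b17⊕b18⊕b19⊕b20⊕b21⊕b22⊕b23⊕b24⊕b25⊕b26⊕b27⊕b28⊕b29⊕b30⊕b31 = 0⊕0⊕0⊕0⊕0⊕0⊕1⊕1⊕0⊕0⊕0⊕0⊕0⊕1⊕1⊕1 = 1
Syndrome (s16...s1) = 10100 → position 20.

20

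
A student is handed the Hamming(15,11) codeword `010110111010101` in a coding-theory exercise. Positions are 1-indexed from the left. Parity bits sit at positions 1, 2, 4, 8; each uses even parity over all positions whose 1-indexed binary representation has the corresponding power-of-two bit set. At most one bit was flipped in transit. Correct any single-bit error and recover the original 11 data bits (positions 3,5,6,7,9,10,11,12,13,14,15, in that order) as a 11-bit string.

s1: b1⊕b3⊕b5⊕b7⊕b9⊕b11⊕b13⊕b15 = 0⊕0⊕1⊕1⊕1⊕1⊕1⊕1 = 0
s2: b2⊕b3⊕b6⊕b7⊕b10⊕b11⊕b14⊕b15 = 1⊕0⊕0⊕1⊕0⊕1⊕0⊕1 = 0
s4: b4⊕b5⊕b6⊕b7⊕b12⊕b13⊕b14⊕b15 = 1⊕1⊕0⊕1⊕0⊕1⊕0⊕1 = 1
s8: b8⊕b9⊕b10⊕b11⊕b12⊕b13⊕b14⊕b15 = 1⊕1⊕0⊕1⊕0⊕1⊕0⊕1 = 1
Syndrome (s8...s1) = 1100 → position 12.
Flip bit 12: corrected codeword = 010110111011101
Data bits at positions 3,5,6,7,9,10,11,12,13,14,15: 01011011101

01011011101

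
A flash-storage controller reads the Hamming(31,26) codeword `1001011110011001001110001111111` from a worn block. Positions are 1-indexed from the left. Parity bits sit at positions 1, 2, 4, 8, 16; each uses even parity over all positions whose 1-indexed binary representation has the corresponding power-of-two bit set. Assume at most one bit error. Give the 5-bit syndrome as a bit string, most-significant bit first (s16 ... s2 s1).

s1: b1⊕b3⊕b5⊕b7⊕b9⊕b11⊕b13⊕b15⊕b17⊕b19⊕b21⊕b23⊕b25⊕b27⊕b29⊕b31 = 1⊕0⊕0⊕1⊕1⊕0⊕1⊕0⊕0⊕1⊕1⊕0⊕1⊕1⊕1⊕1 = 0
s2: b2⊕b3⊕b6⊕b7⊕b10⊕b11⊕b14⊕b15⊕b18⊕b19⊕b22⊕b23⊕b26⊕b27⊕b30⊕b31 = 0⊕0⊕1⊕1⊕0⊕0⊕0⊕0⊕0⊕1⊕0⊕0⊕1⊕1⊕1⊕1 = 1
s4: b4⊕b5⊕b6⊕b7⊕b12⊕b13⊕b14⊕b15⊕b20⊕b21⊕b22⊕b23⊕b28⊕b29⊕b30⊕b31 = 1⊕0⊕1⊕1⊕1⊕1⊕0⊕0⊕1⊕1⊕0⊕0⊕1⊕1⊕1⊕1 = 1
s8: b8⊕b9⊕b10⊕b11⊕b12⊕b13⊕b14⊕b15⊕b24⊕b25⊕b26⊕b27⊕b28⊕b29⊕b30⊕b31 = 1⊕1⊕0⊕0⊕1⊕1⊕0⊕0⊕0⊕1⊕1⊕1⊕1⊕1⊕1⊕1 = 1
s16: b16⊕b17⊕b18⊕b19⊕b20⊕b21⊕b22⊕b23⊕b24⊕b25⊕b26⊕b27⊕b28⊕b29⊕b30⊕b31 = 1⊕0⊕0⊕1⊕1⊕1⊕0⊕0⊕0⊕1⊕1⊕1⊕1⊕1⊕1⊕1 = 1
Syndrome (s16...s1) = 11110 → position 30.

11110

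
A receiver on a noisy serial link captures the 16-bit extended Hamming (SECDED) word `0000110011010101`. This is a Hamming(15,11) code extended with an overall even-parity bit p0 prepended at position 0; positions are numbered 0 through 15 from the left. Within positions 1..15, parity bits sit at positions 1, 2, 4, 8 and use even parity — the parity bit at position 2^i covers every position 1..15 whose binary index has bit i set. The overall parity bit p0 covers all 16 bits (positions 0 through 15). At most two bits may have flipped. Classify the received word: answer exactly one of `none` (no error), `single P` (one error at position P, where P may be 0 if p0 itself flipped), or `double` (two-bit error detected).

s1: b1⊕b3⊕b5⊕b7⊕b9⊕b11⊕b13⊕b15 = 0⊕0⊕1⊕0⊕1⊕1⊕1⊕1 = 1
s2: b2⊕b3⊕b6⊕b7⊕b10⊕b11⊕b14⊕b15 = 0⊕0⊕0⊕0⊕0⊕1⊕0⊕1 = 0
s4: b4⊕b5⊕b6⊕b7⊕b12⊕b13⊕b14⊕b15 = 1⊕1⊕0⊕0⊕0⊕1⊕0⊕1 = 0
s8: b8⊕b9⊕b10⊕b11⊕b12⊕b13⊕b14⊕b15 = 1⊕1⊕0⊕1⊕0⊕1⊕0⊕1 = 1
Syndrome (s8...s1) = 1001 → position 9.
Overall parity (XOR of all 16 bits, including p0): 0⊕0⊕0⊕0⊕1⊕1⊕0⊕0⊕1⊕1⊕0⊕1⊕0⊕1⊕0⊕1 = 1
Overall=1, syndrome position=9 → single-bit error at position 9.

single 9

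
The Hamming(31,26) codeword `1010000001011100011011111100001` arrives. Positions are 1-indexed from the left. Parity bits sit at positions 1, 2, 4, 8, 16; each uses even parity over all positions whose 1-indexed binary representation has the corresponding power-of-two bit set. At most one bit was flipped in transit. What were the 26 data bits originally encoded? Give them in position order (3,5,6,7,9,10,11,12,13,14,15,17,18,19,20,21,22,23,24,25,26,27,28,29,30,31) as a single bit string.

10000101110011010111100001

s1: b1⊕b3⊕b5⊕b7⊕b9⊕b11⊕b13⊕b15⊕b17⊕b19⊕b21⊕b23⊕b25⊕b27⊕b29⊕b31 = 1⊕1⊕0⊕0⊕0⊕0⊕1⊕0⊕0⊕1⊕1⊕1⊕1⊕0⊕0⊕1 = 0
s2: b2⊕b3⊕b6⊕b7⊕b10⊕b11⊕b14⊕b15⊕b18⊕b19⊕b22⊕b23⊕b26⊕b27⊕b30⊕b31 = 0⊕1⊕0⊕0⊕1⊕0⊕1⊕0⊕1⊕1⊕1⊕1⊕1⊕0⊕0⊕1 = 1
s4: b4⊕b5⊕b6⊕b7⊕b12⊕b13⊕b14⊕b15⊕b20⊕b21⊕b22⊕b23⊕b28⊕b29⊕b30⊕b31 = 0⊕0⊕0⊕0⊕1⊕1⊕1⊕0⊕0⊕1⊕1⊕1⊕0⊕0⊕0⊕1 = 1
s8: b8⊕b9⊕b10⊕b11⊕b12⊕b13⊕b14⊕b15⊕b24⊕b25⊕b26⊕b27⊕b28⊕b29⊕b30⊕b31 = 0⊕0⊕1⊕0⊕1⊕1⊕1⊕0⊕1⊕1⊕1⊕0⊕0⊕0⊕0⊕1 = 0
s16: b16⊕b17⊕b18⊕b19⊕b20⊕b21⊕b22⊕b23⊕b24⊕b25⊕b26⊕b27⊕b28⊕b29⊕b30⊕b31 = 0⊕0⊕1⊕1⊕0⊕1⊕1⊕1⊕1⊕1⊕1⊕0⊕0⊕0⊕0⊕1 = 1
Syndrome (s16...s1) = 10110 → position 22.
Flip bit 22: corrected codeword = 1010000001011100011010111100001
Data bits at positions 3,5,6,7,9,10,11,12,13,14,15,17,18,19,20,21,22,23,24,25,26,27,28,29,30,31: 10000101110011010111100001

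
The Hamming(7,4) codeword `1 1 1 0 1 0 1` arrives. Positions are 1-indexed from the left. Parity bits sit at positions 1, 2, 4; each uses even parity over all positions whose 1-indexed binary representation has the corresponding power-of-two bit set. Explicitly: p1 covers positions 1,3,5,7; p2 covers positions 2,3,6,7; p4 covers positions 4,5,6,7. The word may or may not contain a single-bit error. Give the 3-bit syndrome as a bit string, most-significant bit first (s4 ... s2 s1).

s1: b1⊕b3⊕b5⊕b7 = 1⊕1⊕1⊕1 = 0
s2: b2⊕b3⊕b6⊕b7 = 1⊕1⊕0⊕1 = 1
s4: b4⊕b5⊕b6⊕b7 = 0⊕1⊕0⊕1 = 0
Syndrome (s4...s1) = 010 → position 2.

010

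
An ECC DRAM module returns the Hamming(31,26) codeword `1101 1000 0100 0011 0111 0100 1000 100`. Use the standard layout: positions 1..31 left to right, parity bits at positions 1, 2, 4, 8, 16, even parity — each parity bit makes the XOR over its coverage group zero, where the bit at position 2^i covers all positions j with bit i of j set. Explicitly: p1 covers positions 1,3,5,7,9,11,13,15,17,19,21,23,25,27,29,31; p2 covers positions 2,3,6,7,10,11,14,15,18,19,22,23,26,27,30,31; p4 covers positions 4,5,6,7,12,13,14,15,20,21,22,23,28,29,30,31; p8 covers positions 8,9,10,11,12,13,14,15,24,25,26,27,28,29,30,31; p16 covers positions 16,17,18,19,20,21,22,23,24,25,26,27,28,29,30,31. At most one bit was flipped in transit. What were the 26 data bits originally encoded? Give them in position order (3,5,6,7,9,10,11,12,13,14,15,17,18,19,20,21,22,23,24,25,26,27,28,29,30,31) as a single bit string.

01000100001011101001000100

s1: b1⊕b3⊕b5⊕b7⊕b9⊕b11⊕b13⊕b15⊕b17⊕b19⊕b21⊕b23⊕b25⊕b27⊕b29⊕b31 = 1⊕0⊕1⊕0⊕0⊕0⊕0⊕1⊕0⊕1⊕0⊕0⊕1⊕0⊕1⊕0 = 0
s2: b2⊕b3⊕b6⊕b7⊕b10⊕b11⊕b14⊕b15⊕b18⊕b19⊕b22⊕b23⊕b26⊕b27⊕b30⊕b31 = 1⊕0⊕0⊕0⊕1⊕0⊕0⊕1⊕1⊕1⊕1⊕0⊕0⊕0⊕0⊕0 = 0
s4: b4⊕b5⊕b6⊕b7⊕b12⊕b13⊕b14⊕b15⊕b20⊕b21⊕b22⊕b23⊕b28⊕b29⊕b30⊕b31 = 1⊕1⊕0⊕0⊕0⊕0⊕0⊕1⊕1⊕0⊕1⊕0⊕0⊕1⊕0⊕0 = 0
s8: b8⊕b9⊕b10⊕b11⊕b12⊕b13⊕b14⊕b15⊕b24⊕b25⊕b26⊕b27⊕b28⊕b29⊕b30⊕b31 = 0⊕0⊕1⊕0⊕0⊕0⊕0⊕1⊕0⊕1⊕0⊕0⊕0⊕1⊕0⊕0 = 0
s16: b16⊕b17⊕b18⊕b19⊕b20⊕b21⊕b22⊕b23⊕b24⊕b25⊕b26⊕b27⊕b28⊕b29⊕b30⊕b31 = 1⊕0⊕1⊕1⊕1⊕0⊕1⊕0⊕0⊕1⊕0⊕0⊕0⊕1⊕0⊕0 = 1
Syndrome (s16...s1) = 10000 → position 16.
Flip bit 16: corrected codeword = 1101100001000010011101001000100
Data bits at positions 3,5,6,7,9,10,11,12,13,14,15,17,18,19,20,21,22,23,24,25,26,27,28,29,30,31: 01000100001011101001000100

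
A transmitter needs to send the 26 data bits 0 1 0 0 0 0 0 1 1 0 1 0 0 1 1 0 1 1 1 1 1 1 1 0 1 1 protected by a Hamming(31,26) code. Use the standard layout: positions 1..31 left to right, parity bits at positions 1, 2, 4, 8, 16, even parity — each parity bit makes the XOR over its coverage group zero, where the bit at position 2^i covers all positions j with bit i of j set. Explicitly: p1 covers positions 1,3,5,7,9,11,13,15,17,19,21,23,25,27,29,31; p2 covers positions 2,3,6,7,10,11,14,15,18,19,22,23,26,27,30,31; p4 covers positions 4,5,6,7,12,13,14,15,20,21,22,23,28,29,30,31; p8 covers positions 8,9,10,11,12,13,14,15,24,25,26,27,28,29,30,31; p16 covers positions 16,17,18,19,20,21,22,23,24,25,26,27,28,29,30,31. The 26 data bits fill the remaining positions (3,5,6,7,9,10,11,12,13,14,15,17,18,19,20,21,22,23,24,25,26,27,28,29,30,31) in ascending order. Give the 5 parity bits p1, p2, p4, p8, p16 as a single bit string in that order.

Place data bits at non-power-of-two positions: b3=0, b5=1, b6=0, b7=0, b9=0, b10=0, b11=0, b12=1, b13=1, b14=0, b15=1, b17=0, b18=0, b19=1, b20=1, b21=0, b22=1, b23=1, b24=1, b25=1, b26=1, b27=1, b28=1, b29=0, b30=1, b31=1.
p1 = XOR of data positions {3,5,7,9,11,13,15,17,19,21,23,25,27,29,31} = 0⊕1⊕0⊕0⊕0⊕1⊕1⊕0⊕1⊕0⊕1⊕1⊕1⊕0⊕1 = 0
p2 = XOR of data positions {3,6,7,10,11,14,15,18,19,22,23,26,27,30,31} = 0⊕0⊕0⊕0⊕0⊕0⊕1⊕0⊕1⊕1⊕1⊕1⊕1⊕1⊕1 = 0
p4 = XOR of data positions {5,6,7,12,13,14,15,20,21,22,23,28,29,30,31} = 1⊕0⊕0⊕1⊕1⊕0⊕1⊕1⊕0⊕1⊕1⊕1⊕0⊕1⊕1 = 0
p8 = XOR of data positions {9,10,11,12,13,14,15,24,25,26,27,28,29,30,31} = 0⊕0⊕0⊕1⊕1⊕0⊕1⊕1⊕1⊕1⊕1⊕1⊕0⊕1⊕1 = 0
p16 = XOR of data positions {17,18,19,20,21,22,23,24,25,26,27,28,29,30,31} = 0⊕0⊕1⊕1⊕0⊕1⊕1⊕1⊕1⊕1⊕1⊕1⊕0⊕1⊕1 = 1
Parity bits p1,p2,p4,p8,p16 = 00001

00001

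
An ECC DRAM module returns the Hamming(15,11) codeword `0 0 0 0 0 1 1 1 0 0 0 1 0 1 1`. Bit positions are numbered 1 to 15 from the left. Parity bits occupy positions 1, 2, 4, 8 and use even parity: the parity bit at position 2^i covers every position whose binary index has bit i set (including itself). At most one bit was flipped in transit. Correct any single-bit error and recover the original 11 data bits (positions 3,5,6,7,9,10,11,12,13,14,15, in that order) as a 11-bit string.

00110001011

s1: b1⊕b3⊕b5⊕b7⊕b9⊕b11⊕b13⊕b15 = 0⊕0⊕0⊕1⊕0⊕0⊕0⊕1 = 0
s2: b2⊕b3⊕b6⊕b7⊕b10⊕b11⊕b14⊕b15 = 0⊕0⊕1⊕1⊕0⊕0⊕1⊕1 = 0
s4: b4⊕b5⊕b6⊕b7⊕b12⊕b13⊕b14⊕b15 = 0⊕0⊕1⊕1⊕1⊕0⊕1⊕1 = 1
s8: b8⊕b9⊕b10⊕b11⊕b12⊕b13⊕b14⊕b15 = 1⊕0⊕0⊕0⊕1⊕0⊕1⊕1 = 0
Syndrome (s8...s1) = 0100 → position 4.
Flip bit 4: corrected codeword = 000101110001011
Data bits at positions 3,5,6,7,9,10,11,12,13,14,15: 00110001011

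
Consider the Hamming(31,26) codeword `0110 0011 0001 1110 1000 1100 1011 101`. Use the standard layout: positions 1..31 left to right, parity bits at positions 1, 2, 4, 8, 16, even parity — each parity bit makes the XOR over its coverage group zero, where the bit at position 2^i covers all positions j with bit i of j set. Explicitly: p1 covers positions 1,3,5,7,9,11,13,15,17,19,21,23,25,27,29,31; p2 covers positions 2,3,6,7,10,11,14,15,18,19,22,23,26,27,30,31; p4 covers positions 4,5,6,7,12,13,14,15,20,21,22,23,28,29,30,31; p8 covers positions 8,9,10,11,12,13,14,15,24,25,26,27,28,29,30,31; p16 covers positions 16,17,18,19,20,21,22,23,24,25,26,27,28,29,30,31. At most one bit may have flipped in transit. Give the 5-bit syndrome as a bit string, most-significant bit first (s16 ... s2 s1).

00000

s1: b1⊕b3⊕b5⊕b7⊕b9⊕b11⊕b13⊕b15⊕b17⊕b19⊕b21⊕b23⊕b25⊕b27⊕b29⊕b31 = 0⊕1⊕0⊕1⊕0⊕0⊕1⊕1⊕1⊕0⊕1⊕0⊕1⊕1⊕1⊕1 = 0
s2: b2⊕b3⊕b6⊕b7⊕b10⊕b11⊕b14⊕b15⊕b18⊕b19⊕b22⊕b23⊕b26⊕b27⊕b30⊕b31 = 1⊕1⊕0⊕1⊕0⊕0⊕1⊕1⊕0⊕0⊕1⊕0⊕0⊕1⊕0⊕1 = 0
s4: b4⊕b5⊕b6⊕b7⊕b12⊕b13⊕b14⊕b15⊕b20⊕b21⊕b22⊕b23⊕b28⊕b29⊕b30⊕b31 = 0⊕0⊕0⊕1⊕1⊕1⊕1⊕1⊕0⊕1⊕1⊕0⊕1⊕1⊕0⊕1 = 0
s8: b8⊕b9⊕b10⊕b11⊕b12⊕b13⊕b14⊕b15⊕b24⊕b25⊕b26⊕b27⊕b28⊕b29⊕b30⊕b31 = 1⊕0⊕0⊕0⊕1⊕1⊕1⊕1⊕0⊕1⊕0⊕1⊕1⊕1⊕0⊕1 = 0
s16: b16⊕b17⊕b18⊕b19⊕b20⊕b21⊕b22⊕b23⊕b24⊕b25⊕b26⊕b27⊕b28⊕b29⊕b30⊕b31 = 0⊕1⊕0⊕0⊕0⊕1⊕1⊕0⊕0⊕1⊕0⊕1⊕1⊕1⊕0⊕1 = 0
Syndrome (s16...s1) = 00000 → position 0 (no error).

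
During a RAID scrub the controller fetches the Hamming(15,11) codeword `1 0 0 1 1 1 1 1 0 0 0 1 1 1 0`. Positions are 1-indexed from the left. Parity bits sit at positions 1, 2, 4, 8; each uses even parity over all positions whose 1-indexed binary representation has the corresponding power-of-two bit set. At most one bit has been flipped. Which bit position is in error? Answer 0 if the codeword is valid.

s1: b1⊕b3⊕b5⊕b7⊕b9⊕b11⊕b13⊕b15 = 1⊕0⊕1⊕1⊕0⊕0⊕1⊕0 = 0
s2: b2⊕b3⊕b6⊕b7⊕b10⊕b11⊕b14⊕b15 = 0⊕0⊕1⊕1⊕0⊕0⊕1⊕0 = 1
s4: b4⊕b5⊕b6⊕b7⊕b12⊕b13⊕b14⊕b15 = 1⊕1⊕1⊕1⊕1⊕1⊕1⊕0 = 1
s8: b8⊕b9⊕b10⊕b11⊕b12⊕b13⊕b14⊕b15 = 1⊕0⊕0⊕0⊕1⊕1⊕1⊕0 = 0
Syndrome (s8...s1) = 0110 → position 6.

6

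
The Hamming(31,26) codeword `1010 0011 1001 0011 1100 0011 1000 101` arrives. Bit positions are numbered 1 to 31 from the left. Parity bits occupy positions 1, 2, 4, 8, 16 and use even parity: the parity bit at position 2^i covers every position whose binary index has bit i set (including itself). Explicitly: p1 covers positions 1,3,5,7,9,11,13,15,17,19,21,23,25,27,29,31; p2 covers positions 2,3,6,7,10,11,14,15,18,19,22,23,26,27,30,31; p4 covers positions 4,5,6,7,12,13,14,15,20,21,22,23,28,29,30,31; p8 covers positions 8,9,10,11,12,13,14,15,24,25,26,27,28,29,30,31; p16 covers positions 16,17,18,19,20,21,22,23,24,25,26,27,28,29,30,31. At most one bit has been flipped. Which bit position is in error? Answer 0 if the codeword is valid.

0

s1: b1⊕b3⊕b5⊕b7⊕b9⊕b11⊕b13⊕b15⊕b17⊕b19⊕b21⊕b23⊕b25⊕b27⊕b29⊕b31 = 1⊕1⊕0⊕1⊕1⊕0⊕0⊕1⊕1⊕0⊕0⊕1⊕1⊕0⊕1⊕1 = 0
s2: b2⊕b3⊕b6⊕b7⊕b10⊕b11⊕b14⊕b15⊕b18⊕b19⊕b22⊕b23⊕b26⊕b27⊕b30⊕b31 = 0⊕1⊕0⊕1⊕0⊕0⊕0⊕1⊕1⊕0⊕0⊕1⊕0⊕0⊕0⊕1 = 0
s4: b4⊕b5⊕b6⊕b7⊕b12⊕b13⊕b14⊕b15⊕b20⊕b21⊕b22⊕b23⊕b28⊕b29⊕b30⊕b31 = 0⊕0⊕0⊕1⊕1⊕0⊕0⊕1⊕0⊕0⊕0⊕1⊕0⊕1⊕0⊕1 = 0
s8: b8⊕b9⊕b10⊕b11⊕b12⊕b13⊕b14⊕b15⊕b24⊕b25⊕b26⊕b27⊕b28⊕b29⊕b30⊕b31 = 1⊕1⊕0⊕0⊕1⊕0⊕0⊕1⊕1⊕1⊕0⊕0⊕0⊕1⊕0⊕1 = 0
s16: b16⊕b17⊕b18⊕b19⊕b20⊕b21⊕b22⊕b23⊕b24⊕b25⊕b26⊕b27⊕b28⊕b29⊕b30⊕b31 = 1⊕1⊕1⊕0⊕0⊕0⊕0⊕1⊕1⊕1⊕0⊕0⊕0⊕1⊕0⊕1 = 0
Syndrome (s16...s1) = 00000 → position 0 (no error).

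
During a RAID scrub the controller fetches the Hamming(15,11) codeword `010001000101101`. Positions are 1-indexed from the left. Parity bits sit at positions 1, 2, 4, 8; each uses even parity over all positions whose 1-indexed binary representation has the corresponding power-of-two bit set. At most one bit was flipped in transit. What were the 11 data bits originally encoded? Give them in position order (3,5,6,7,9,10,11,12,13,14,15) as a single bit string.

s1: b1⊕b3⊕b5⊕b7⊕b9⊕b11⊕b13⊕b15 = 0⊕0⊕0⊕0⊕0⊕0⊕1⊕1 = 0
s2: b2⊕b3⊕b6⊕b7⊕b10⊕b11⊕b14⊕b15 = 1⊕0⊕1⊕0⊕1⊕0⊕0⊕1 = 0
s4: b4⊕b5⊕b6⊕b7⊕b12⊕b13⊕b14⊕b15 = 0⊕0⊕1⊕0⊕1⊕1⊕0⊕1 = 0
s8: b8⊕b9⊕b10⊕b11⊕b12⊕b13⊕b14⊕b15 = 0⊕0⊕1⊕0⊕1⊕1⊕0⊕1 = 0
Syndrome (s8...s1) = 0000 → position 0 (no error).
No correction needed.
Data bits at positions 3,5,6,7,9,10,11,12,13,14,15: 00100101101

00100101101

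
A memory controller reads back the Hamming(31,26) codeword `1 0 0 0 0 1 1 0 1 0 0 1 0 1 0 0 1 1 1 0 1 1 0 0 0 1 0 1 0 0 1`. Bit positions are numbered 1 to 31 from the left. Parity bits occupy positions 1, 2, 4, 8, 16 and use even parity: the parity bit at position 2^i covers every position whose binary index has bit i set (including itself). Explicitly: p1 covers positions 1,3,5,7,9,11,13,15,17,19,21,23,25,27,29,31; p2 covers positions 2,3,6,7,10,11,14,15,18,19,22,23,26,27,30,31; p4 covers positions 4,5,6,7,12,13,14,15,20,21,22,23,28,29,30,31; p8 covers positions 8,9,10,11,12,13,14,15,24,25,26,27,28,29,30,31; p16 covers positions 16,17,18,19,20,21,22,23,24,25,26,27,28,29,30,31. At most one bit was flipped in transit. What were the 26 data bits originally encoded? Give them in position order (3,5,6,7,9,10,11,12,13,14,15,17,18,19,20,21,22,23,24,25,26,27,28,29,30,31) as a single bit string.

s1: b1⊕b3⊕b5⊕b7⊕b9⊕b11⊕b13⊕b15⊕b17⊕b19⊕b21⊕b23⊕b25⊕b27⊕b29⊕b31 = 1⊕0⊕0⊕1⊕1⊕0⊕0⊕0⊕1⊕1⊕1⊕0⊕0⊕0⊕0⊕1 = 1
s2: b2⊕b3⊕b6⊕b7⊕b10⊕b11⊕b14⊕b15⊕b18⊕b19⊕b22⊕b23⊕b26⊕b27⊕b30⊕b31 = 0⊕0⊕1⊕1⊕0⊕0⊕1⊕0⊕1⊕1⊕1⊕0⊕1⊕0⊕0⊕1 = 0
s4: b4⊕b5⊕b6⊕b7⊕b12⊕b13⊕b14⊕b15⊕b20⊕b21⊕b22⊕b23⊕b28⊕b29⊕b30⊕b31 = 0⊕0⊕1⊕1⊕1⊕0⊕1⊕0⊕0⊕1⊕1⊕0⊕1⊕0⊕0⊕1 = 0
s8: b8⊕b9⊕b10⊕b11⊕b12⊕b13⊕b14⊕b15⊕b24⊕b25⊕b26⊕b27⊕b28⊕b29⊕b30⊕b31 = 0⊕1⊕0⊕0⊕1⊕0⊕1⊕0⊕0⊕0⊕1⊕0⊕1⊕0⊕0⊕1 = 0
s16: b16⊕b17⊕b18⊕b19⊕b20⊕b21⊕b22⊕b23⊕b24⊕b25⊕b26⊕b27⊕b28⊕b29⊕b30⊕b31 = 0⊕1⊕1⊕1⊕0⊕1⊕1⊕0⊕0⊕0⊕1⊕0⊕1⊕0⊕0⊕1 = 0
Syndrome (s16...s1) = 00001 → position 1.
Flip bit 1: corrected codeword = 0000011010010100111011000101001
Data bits at positions 3,5,6,7,9,10,11,12,13,14,15,17,18,19,20,21,22,23,24,25,26,27,28,29,30,31: 00111001010111011000101001

00111001010111011000101001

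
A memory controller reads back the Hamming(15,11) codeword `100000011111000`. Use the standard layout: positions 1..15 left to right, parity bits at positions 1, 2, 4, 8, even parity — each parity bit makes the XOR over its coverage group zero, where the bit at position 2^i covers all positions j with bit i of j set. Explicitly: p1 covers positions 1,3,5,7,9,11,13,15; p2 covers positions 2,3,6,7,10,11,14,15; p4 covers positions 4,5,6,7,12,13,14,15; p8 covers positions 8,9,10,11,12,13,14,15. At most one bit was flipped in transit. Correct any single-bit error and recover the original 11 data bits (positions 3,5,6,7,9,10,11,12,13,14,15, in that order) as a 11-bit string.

00001111100

s1: b1⊕b3⊕b5⊕b7⊕b9⊕b11⊕b13⊕b15 = 1⊕0⊕0⊕0⊕1⊕1⊕0⊕0 = 1
s2: b2⊕b3⊕b6⊕b7⊕b10⊕b11⊕b14⊕b15 = 0⊕0⊕0⊕0⊕1⊕1⊕0⊕0 = 0
s4: b4⊕b5⊕b6⊕b7⊕b12⊕b13⊕b14⊕b15 = 0⊕0⊕0⊕0⊕1⊕0⊕0⊕0 = 1
s8: b8⊕b9⊕b10⊕b11⊕b12⊕b13⊕b14⊕b15 = 1⊕1⊕1⊕1⊕1⊕0⊕0⊕0 = 1
Syndrome (s8...s1) = 1101 → position 13.
Flip bit 13: corrected codeword = 100000011111100
Data bits at positions 3,5,6,7,9,10,11,12,13,14,15: 00001111100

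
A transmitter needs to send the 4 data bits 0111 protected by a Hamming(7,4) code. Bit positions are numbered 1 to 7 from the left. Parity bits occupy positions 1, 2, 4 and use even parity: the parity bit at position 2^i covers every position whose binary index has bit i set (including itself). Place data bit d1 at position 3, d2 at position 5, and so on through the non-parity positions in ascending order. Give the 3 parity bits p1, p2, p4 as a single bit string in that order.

001

Place data bits at non-power-of-two positions: b3=0, b5=1, b6=1, b7=1.
p1 = XOR of data positions {3,5,7} = 0⊕1⊕1 = 0
p2 = XOR of data positions {3,6,7} = 0⊕1⊕1 = 0
p4 = XOR of data positions {5,6,7} = 1⊕1⊕1 = 1
Parity bits p1,p2,p4 = 001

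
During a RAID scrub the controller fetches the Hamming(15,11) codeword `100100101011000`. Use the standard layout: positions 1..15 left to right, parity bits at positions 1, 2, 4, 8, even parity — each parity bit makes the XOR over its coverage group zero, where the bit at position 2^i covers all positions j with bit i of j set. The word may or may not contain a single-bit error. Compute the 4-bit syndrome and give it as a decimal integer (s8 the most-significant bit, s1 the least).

12

s1: b1⊕b3⊕b5⊕b7⊕b9⊕b11⊕b13⊕b15 = 1⊕0⊕0⊕1⊕1⊕1⊕0⊕0 = 0
s2: b2⊕b3⊕b6⊕b7⊕b10⊕b11⊕b14⊕b15 = 0⊕0⊕0⊕1⊕0⊕1⊕0⊕0 = 0
s4: b4⊕b5⊕b6⊕b7⊕b12⊕b13⊕b14⊕b15 = 1⊕0⊕0⊕1⊕1⊕0⊕0⊕0 = 1
s8: b8⊕b9⊕b10⊕b11⊕b12⊕b13⊕b14⊕b15 = 0⊕1⊕0⊕1⊕1⊕0⊕0⊕0 = 1
Syndrome (s8...s1) = 1100 → position 12.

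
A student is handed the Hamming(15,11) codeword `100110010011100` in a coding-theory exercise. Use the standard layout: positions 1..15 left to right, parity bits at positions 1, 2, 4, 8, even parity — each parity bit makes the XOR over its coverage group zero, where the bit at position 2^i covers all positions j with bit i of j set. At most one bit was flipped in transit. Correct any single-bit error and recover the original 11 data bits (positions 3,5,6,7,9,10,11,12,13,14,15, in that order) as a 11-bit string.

s1: b1⊕b3⊕b5⊕b7⊕b9⊕b11⊕b13⊕b15 = 1⊕0⊕1⊕0⊕0⊕1⊕1⊕0 = 0
s2: b2⊕b3⊕b6⊕b7⊕b10⊕b11⊕b14⊕b15 = 0⊕0⊕0⊕0⊕0⊕1⊕0⊕0 = 1
s4: b4⊕b5⊕b6⊕b7⊕b12⊕b13⊕b14⊕b15 = 1⊕1⊕0⊕0⊕1⊕1⊕0⊕0 = 0
s8: b8⊕b9⊕b10⊕b11⊕b12⊕b13⊕b14⊕b15 = 1⊕0⊕0⊕1⊕1⊕1⊕0⊕0 = 0
Syndrome (s8...s1) = 0010 → position 2.
Flip bit 2: corrected codeword = 110110010011100
Data bits at positions 3,5,6,7,9,10,11,12,13,14,15: 01000011100

01000011100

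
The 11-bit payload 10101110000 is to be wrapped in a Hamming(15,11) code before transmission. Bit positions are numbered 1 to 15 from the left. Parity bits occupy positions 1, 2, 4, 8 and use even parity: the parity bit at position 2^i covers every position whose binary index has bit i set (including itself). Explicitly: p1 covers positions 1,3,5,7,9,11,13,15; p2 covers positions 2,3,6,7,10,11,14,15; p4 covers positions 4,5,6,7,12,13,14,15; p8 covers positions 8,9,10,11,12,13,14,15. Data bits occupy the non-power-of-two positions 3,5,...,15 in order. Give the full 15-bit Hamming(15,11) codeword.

101101011110000

Place data bits at non-power-of-two positions: b3=1, b5=0, b6=1, b7=0, b9=1, b10=1, b11=1, b12=0, b13=0, b14=0, b15=0.
p1 = XOR of data positions {3,5,7,9,11,13,15} = 1⊕0⊕0⊕1⊕1⊕0⊕0 = 1
p2 = XOR of data positions {3,6,7,10,11,14,15} = 1⊕1⊕0⊕1⊕1⊕0⊕0 = 0
p4 = XOR of data positions {5,6,7,12,13,14,15} = 0⊕1⊕0⊕0⊕0⊕0⊕0 = 1
p8 = XOR of data positions {9,10,11,12,13,14,15} = 1⊕1⊕1⊕0⊕0⊕0⊕0 = 1
Codeword b1..b15 = 101101011110000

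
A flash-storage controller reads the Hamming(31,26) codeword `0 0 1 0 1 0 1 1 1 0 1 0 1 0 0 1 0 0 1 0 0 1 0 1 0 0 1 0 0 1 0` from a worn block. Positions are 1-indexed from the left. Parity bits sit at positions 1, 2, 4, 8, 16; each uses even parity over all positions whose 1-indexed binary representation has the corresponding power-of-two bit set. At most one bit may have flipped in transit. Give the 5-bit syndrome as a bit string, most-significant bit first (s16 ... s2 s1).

s1: b1⊕b3⊕b5⊕b7⊕b9⊕b11⊕b13⊕b15⊕b17⊕b19⊕b21⊕b23⊕b25⊕b27⊕b29⊕b31 = 0⊕1⊕1⊕1⊕1⊕1⊕1⊕0⊕0⊕1⊕0⊕0⊕0⊕1⊕0⊕0 = 0
s2: b2⊕b3⊕b6⊕b7⊕b10⊕b11⊕b14⊕b15⊕b18⊕b19⊕b22⊕b23⊕b26⊕b27⊕b30⊕b31 = 0⊕1⊕0⊕1⊕0⊕1⊕0⊕0⊕0⊕1⊕1⊕0⊕0⊕1⊕1⊕0 = 1
s4: b4⊕b5⊕b6⊕b7⊕b12⊕b13⊕b14⊕b15⊕b20⊕b21⊕b22⊕b23⊕b28⊕b29⊕b30⊕b31 = 0⊕1⊕0⊕1⊕0⊕1⊕0⊕0⊕0⊕0⊕1⊕0⊕0⊕0⊕1⊕0 = 1
s8: b8⊕b9⊕b10⊕b11⊕b12⊕b13⊕b14⊕b15⊕b24⊕b25⊕b26⊕b27⊕b28⊕b29⊕b30⊕b31 = 1⊕1⊕0⊕1⊕0⊕1⊕0⊕0⊕1⊕0⊕0⊕1⊕0⊕0⊕1⊕0 = 1
s16: b16⊕b17⊕b18⊕b19⊕b20⊕b21⊕b22⊕b23⊕b24⊕b25⊕b26⊕b27⊕b28⊕b29⊕b30⊕b31 = 1⊕0⊕0⊕1⊕0⊕0⊕1⊕0⊕1⊕0⊕0⊕1⊕0⊕0⊕1⊕0 = 0
Syndrome (s16...s1) = 01110 → position 14.

01110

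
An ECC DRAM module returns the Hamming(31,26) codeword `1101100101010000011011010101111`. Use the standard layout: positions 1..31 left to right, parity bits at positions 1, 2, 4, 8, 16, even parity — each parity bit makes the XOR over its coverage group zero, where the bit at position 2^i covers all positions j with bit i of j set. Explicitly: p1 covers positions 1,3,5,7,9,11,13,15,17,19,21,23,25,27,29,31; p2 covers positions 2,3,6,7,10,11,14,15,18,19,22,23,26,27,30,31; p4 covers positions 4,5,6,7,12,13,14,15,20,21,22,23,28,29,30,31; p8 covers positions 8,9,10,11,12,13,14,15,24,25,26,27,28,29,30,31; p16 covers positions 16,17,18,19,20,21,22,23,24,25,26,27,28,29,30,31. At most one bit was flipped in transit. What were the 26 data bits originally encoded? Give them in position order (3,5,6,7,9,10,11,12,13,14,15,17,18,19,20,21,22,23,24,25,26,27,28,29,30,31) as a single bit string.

01000100000011011010101111

s1: b1⊕b3⊕b5⊕b7⊕b9⊕b11⊕b13⊕b15⊕b17⊕b19⊕b21⊕b23⊕b25⊕b27⊕b29⊕b31 = 1⊕0⊕1⊕0⊕0⊕0⊕0⊕0⊕0⊕1⊕1⊕0⊕0⊕0⊕1⊕1 = 0
s2: b2⊕b3⊕b6⊕b7⊕b10⊕b11⊕b14⊕b15⊕b18⊕b19⊕b22⊕b23⊕b26⊕b27⊕b30⊕b31 = 1⊕0⊕0⊕0⊕1⊕0⊕0⊕0⊕1⊕1⊕1⊕0⊕1⊕0⊕1⊕1 = 0
s4: b4⊕b5⊕b6⊕b7⊕b12⊕b13⊕b14⊕b15⊕b20⊕b21⊕b22⊕b23⊕b28⊕b29⊕b30⊕b31 = 1⊕1⊕0⊕0⊕1⊕0⊕0⊕0⊕0⊕1⊕1⊕0⊕1⊕1⊕1⊕1 = 1
s8: b8⊕b9⊕b10⊕b11⊕b12⊕b13⊕b14⊕b15⊕b24⊕b25⊕b26⊕b27⊕b28⊕b29⊕b30⊕b31 = 1⊕0⊕1⊕0⊕1⊕0⊕0⊕0⊕1⊕0⊕1⊕0⊕1⊕1⊕1⊕1 = 1
s16: b16⊕b17⊕b18⊕b19⊕b20⊕b21⊕b22⊕b23⊕b24⊕b25⊕b26⊕b27⊕b28⊕b29⊕b30⊕b31 = 0⊕0⊕1⊕1⊕0⊕1⊕1⊕0⊕1⊕0⊕1⊕0⊕1⊕1⊕1⊕1 = 0
Syndrome (s16...s1) = 01100 → position 12.
Flip bit 12: corrected codeword = 1101100101000000011011010101111
Data bits at positions 3,5,6,7,9,10,11,12,13,14,15,17,18,19,20,21,22,23,24,25,26,27,28,29,30,31: 01000100000011011010101111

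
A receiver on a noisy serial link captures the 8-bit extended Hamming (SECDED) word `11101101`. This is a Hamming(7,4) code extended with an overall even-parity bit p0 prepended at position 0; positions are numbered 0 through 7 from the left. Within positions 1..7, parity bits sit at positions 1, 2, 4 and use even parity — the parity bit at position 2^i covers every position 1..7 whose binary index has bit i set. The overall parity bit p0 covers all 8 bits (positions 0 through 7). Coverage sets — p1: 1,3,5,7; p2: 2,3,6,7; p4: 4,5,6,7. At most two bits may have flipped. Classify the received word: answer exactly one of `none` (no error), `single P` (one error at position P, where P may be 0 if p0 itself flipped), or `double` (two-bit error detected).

double

s1: b1⊕b3⊕b5⊕b7 = 1⊕0⊕1⊕1 = 1
s2: b2⊕b3⊕b6⊕b7 = 1⊕0⊕0⊕1 = 0
s4: b4⊕b5⊕b6⊕b7 = 1⊕1⊕0⊕1 = 1
Syndrome (s4...s1) = 101 → position 5.
Overall parity (XOR of all 8 bits, including p0): 1⊕1⊕1⊕0⊕1⊕1⊕0⊕1 = 0
Overall=0, syndrome position=5 → double-bit error detected (uncorrectable).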